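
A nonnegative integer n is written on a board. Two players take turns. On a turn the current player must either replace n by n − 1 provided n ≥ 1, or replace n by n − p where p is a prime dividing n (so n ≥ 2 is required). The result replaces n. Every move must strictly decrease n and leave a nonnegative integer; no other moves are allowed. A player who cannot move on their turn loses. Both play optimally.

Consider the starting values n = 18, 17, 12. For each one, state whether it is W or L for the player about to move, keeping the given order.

18: W, 17: W, 12: L

Positions with no move are L. A position that does have a move is losing for the player to move precisely when every available move leads to a winning position for the opponent. Fill in the labels:
n=0: no move → L
n=1: →0(L), so W
n=2: →0(L), so W
n=3: →0(L), so W
n=4: →2(W), 3(W) — all W, so L
n=5: →0(L), so W
n=6: →4(L), so W
n=7: →0(L), so W
n=8: →6(W), 7(W) — all W, so L
n=9: →8(L), so W
n=10: →8(L), so W
n=11: →0(L), so W
n=12: →9(W), 10(W), 11(W) — all W, so L
n=13: →0(L), so W
n=14: →12(L), so W
n=15: →12(L), so W
n=16: →14(W), 15(W) — all W, so L
n=17: →0(L), so W
n=18: →16(L), so W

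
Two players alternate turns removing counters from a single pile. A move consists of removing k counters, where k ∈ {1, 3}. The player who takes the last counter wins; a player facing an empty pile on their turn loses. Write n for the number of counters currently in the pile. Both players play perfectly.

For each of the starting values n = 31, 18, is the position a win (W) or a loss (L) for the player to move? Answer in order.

Work bottom-up. With no move the player to move loses. Otherwise the position is W if at least one move leads to an L position for the opponent, and L if every move leads to a W.
n=0: no move → L
n=1: reaches L-position 0 → W
n=2: only reaches 1(W), which is W → L
n=3: reaches L-position 2 → W
n=4: only reaches 3(W), 1(W), all W → L
n=5: reaches L-position 4 → W
n=6: only reaches 5(W), 3(W), all W → L
n=7: reaches L-position 6 → W
n=8: only reaches 7(W), 5(W), all W → L
n=9: reaches L-position 8 → W
n=10: only reaches 9(W), 7(W), all W → L
n=11: reaches L-position 10 → W
n=12: only reaches 11(W), 9(W), all W → L
n=13: reaches L-position 12 → W
n=14: only reaches 13(W), 11(W), all W → L
n=15: reaches L-position 14 → W
n=16: only reaches 15(W), 13(W), all W → L
n=17: reaches L-position 16 → W
n=18: only reaches 17(W), 15(W), all W → L
n=19: reaches L-position 18 → W
n=20: only reaches 19(W), 17(W), all W → L
n=21: reaches L-position 20 → W
n=22: only reaches 21(W), 19(W), all W → L
n=23: reaches L-position 22 → W
n=24: only reaches 23(W), 21(W), all W → L
n=25: reaches L-position 24 → W
n=26: only reaches 25(W), 23(W), all W → L
n=27: reaches L-position 26 → W
n=28: only reaches 27(W), 25(W), all W → L
n=29: reaches L-position 28 → W
n=30: only reaches 29(W), 27(W), all W → L
n=31: reaches L-position 30 → W

31: W, 18: L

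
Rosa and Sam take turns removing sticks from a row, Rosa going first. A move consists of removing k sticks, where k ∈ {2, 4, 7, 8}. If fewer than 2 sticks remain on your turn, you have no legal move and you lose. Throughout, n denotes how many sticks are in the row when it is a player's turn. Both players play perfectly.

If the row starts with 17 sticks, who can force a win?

Sam wins.

Positions with no move are L. A position that does have a move is losing for the player to move precisely when every available move leads to a winning position for the opponent. Fill in the labels:
n=0: no move → L
n=1: no move → L
n=2: →0(L), so W
n=3: →1(L), so W
n=4: →0(L), so W
n=5: →1(L), so W
n=6: →4(W), 2(W) — all W, so L
n=7: →0(L), so W
n=8: →6(L), so W
n=9: →1(L), so W
n=10: →6(L), so W
n=11: →9(W), 7(W), 4(W), 3(W) — all W, so L
n=12: →10(W), 8(W), 5(W), 4(W) — all W, so L
n=13: →11(L), so W
n=14: →12(L), so W
n=15: →11(L), so W
n=16: →12(L), so W
n=17: →15(W), 13(W), 10(W), 9(W) — all W, so L
The starting position 17 is L: whatever Rosa does, the opponent receives a W position.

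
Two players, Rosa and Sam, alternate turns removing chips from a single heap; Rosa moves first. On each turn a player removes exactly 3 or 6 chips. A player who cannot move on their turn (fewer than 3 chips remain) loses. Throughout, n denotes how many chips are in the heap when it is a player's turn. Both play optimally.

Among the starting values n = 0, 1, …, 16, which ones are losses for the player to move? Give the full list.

Work bottom-up. With no move the player to move loses. Otherwise the position is W if at least one move leads to an L position for the opponent, and L if every move leads to a W.
n=0: no move → L
n=1: no move → L
n=2: no move → L
n=3: W (go to 0, an L position)
n=4: W (go to 1, an L position)
n=5: W (go to 2, an L position)
n=6: W (go to 0, an L position)
n=7: W (go to 1, an L position)
n=8: W (go to 2, an L position)
n=9: L (options 6(W), 3(W) are all W)
n=10: L (options 7(W), 4(W) are all W)
n=11: L (options 8(W), 5(W) are all W)
n=12: W (go to 9, an L position)
n=13: W (go to 10, an L position)
n=14: W (go to 11, an L position)
n=15: W (go to 9, an L position)
n=16: W (go to 10, an L position)
Reading off the rows marked L gives the requested list; there are 6 such values of n.

0, 1, 2, 9, 10, 11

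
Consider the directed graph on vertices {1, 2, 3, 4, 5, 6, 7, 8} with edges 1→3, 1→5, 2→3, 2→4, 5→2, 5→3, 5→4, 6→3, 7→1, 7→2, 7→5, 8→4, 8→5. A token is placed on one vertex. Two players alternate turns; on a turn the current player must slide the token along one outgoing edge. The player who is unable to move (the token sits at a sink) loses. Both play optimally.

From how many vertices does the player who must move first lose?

3

Build the W/L table. Terminal = L. A non-terminal position is W if it has a move to some L; otherwise it is L.
Every edge goes from a vertex to one that appears earlier in the order 4, 3, 2, 5, 8, 1, 6, 7, so processing vertices in that order labels each vertex after all of its successors.
4: no outgoing edge → L
3: no outgoing edge → L
2: W (go to 3, an L position)
5: W (go to 3, an L position)
8: W (go to 4, an L position)
1: W (go to 3, an L position)
6: W (go to 3, an L position)
7: L (options 1(W), 5(W), 2(W) are all W)
The L vertices are 3, 4, 7; that is 3 in all.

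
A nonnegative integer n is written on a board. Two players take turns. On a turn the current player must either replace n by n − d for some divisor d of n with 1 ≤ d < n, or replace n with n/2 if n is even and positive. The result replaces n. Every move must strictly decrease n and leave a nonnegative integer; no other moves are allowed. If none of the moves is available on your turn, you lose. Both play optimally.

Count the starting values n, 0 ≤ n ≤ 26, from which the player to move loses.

14

Use the standard recursion: the mover loses at a terminal position; elsewhere, the mover wins exactly when some move hands the opponent an L position.
n=0: no move → L
n=1: no move → L
n=2: W (go to 1, an L position)
n=3: L (sole option 2(W) is W)
n=4: W (go to 3, an L position)
n=5: L (sole option 4(W) is W)
n=6: W (go to 3, an L position)
n=7: L (sole option 6(W) is W)
n=8: W (go to 7, an L position)
n=9: L (options 6(W), 8(W) are all W)
n=10: W (go to 5, an L position)
n=11: L (sole option 10(W) is W)
n=12: W (go to 9, an L position)
n=13: L (sole option 12(W) is W)
n=14: W (go to 7, an L position)
n=15: L (options 10(W), 12(W), 14(W) are all W)
n=16: W (go to 15, an L position)
n=17: L (sole option 16(W) is W)
n=18: W (go to 9, an L position)
n=19: L (sole option 18(W) is W)
n=20: W (go to 15, an L position)
n=21: L (options 14(W), 18(W), 20(W) are all W)
n=22: W (go to 11, an L position)
n=23: L (sole option 22(W) is W)
n=24: W (go to 21, an L position)
n=25: L (options 20(W), 24(W) are all W)
n=26: W (go to 13, an L position)
L entries with 0 ≤ n ≤ 26: n = 0, 1, 3, 5, 7, 9, 11, 13, 15, 17, 19, 21, 23, 25; that makes 14.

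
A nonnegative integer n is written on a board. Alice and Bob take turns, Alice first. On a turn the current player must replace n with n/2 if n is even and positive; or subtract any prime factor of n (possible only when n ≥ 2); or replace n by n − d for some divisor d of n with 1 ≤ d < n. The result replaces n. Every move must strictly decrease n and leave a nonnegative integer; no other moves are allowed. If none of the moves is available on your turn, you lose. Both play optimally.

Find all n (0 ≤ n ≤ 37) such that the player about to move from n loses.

Work bottom-up. With no move the player to move loses. Otherwise the position is W if at least one move leads to an L position for the opponent, and L if every move leads to a W.
n=0: no move → L
n=1: no move → L
n=2: →0(L), so W
n=3: →0(L), so W
n=4: →2(W), 3(W) — all W, so L
n=5: →0(L), so W
n=6: →4(L), so W
n=7: →0(L), so W
n=8: →4(L), so W
n=9: →6(W), 8(W) — all W, so L
n=10: →9(L), so W
n=11: →0(L), so W
n=12: →9(L), so W
n=13: →0(L), so W
n=14: →7(W), 12(W), 13(W) — all W, so L
n=15: →14(L), so W
n=16: →14(L), so W
n=17: →0(L), so W
n=18: →9(L), so W
n=19: →0(L), so W
n=20: →10(W), 15(W), 16(W), 18(W), 19(W) — all W, so L
n=21: →14(L), so W
n=22: →20(L), so W
n=23: →0(L), so W
n=24: →20(L), so W
n=25: →20(L), so W
n=26: →13(W), 24(W), 25(W) — all W, so L
n=27: →26(L), so W
n=28: →14(L), so W
n=29: →0(L), so W
n=30: →20(L), so W
n=31: →0(L), so W
n=32: →16(W), 24(W), 28(W), 30(W), 31(W) — all W, so L
n=33: →32(L), so W
n=34: →32(L), so W
n=35: →28(W), 30(W), 34(W) — all W, so L
n=36: →32(L), so W
n=37: →0(L), so W
Reading off the rows marked L gives the requested list; there are 9 such values of n.

0, 1, 4, 9, 14, 20, 26, 32, 35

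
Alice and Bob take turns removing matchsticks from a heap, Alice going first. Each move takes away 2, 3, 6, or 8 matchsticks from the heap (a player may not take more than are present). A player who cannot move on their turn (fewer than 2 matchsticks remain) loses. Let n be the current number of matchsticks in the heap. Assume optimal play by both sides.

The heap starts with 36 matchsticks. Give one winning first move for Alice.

Work bottom-up. With no move the player to move loses. Otherwise the position is W if at least one move leads to an L position for the opponent, and L if every move leads to a W.
n=0: no move → L
n=1: no move → L
n=2: can move to 0, which is L ⇒ W
n=3: can move to 1, which is L ⇒ W
n=4: can move to 1, which is L ⇒ W
n=5: moves to 3(W), 2(W); every one is W ⇒ L
n=6: can move to 0, which is L ⇒ W
n=7: can move to 5, which is L ⇒ W
n=8: can move to 5, which is L ⇒ W
n=9: can move to 1, which is L ⇒ W
n=10: moves to 8(W), 7(W), 4(W), 2(W); every one is W ⇒ L
n=11: can move to 5, which is L ⇒ W
n=12: can move to 10, which is L ⇒ W
n=13: can move to 10, which is L ⇒ W
n=14: moves to 12(W), 11(W), 8(W), 6(W); every one is W ⇒ L
n=15: moves to 13(W), 12(W), 9(W), 7(W); every one is W ⇒ L
n=16: can move to 14, which is L ⇒ W
n=17: can move to 15, which is L ⇒ W
n=18: can move to 15, which is L ⇒ W
n=19: moves to 17(W), 16(W), 13(W), 11(W); every one is W ⇒ L
n=20: can move to 14, which is L ⇒ W
n=21: can move to 19, which is L ⇒ W
n=22: can move to 19, which is L ⇒ W
n=23: can move to 15, which is L ⇒ W
n=24: moves to 22(W), 21(W), 18(W), 16(W); every one is W ⇒ L
n=25: can move to 19, which is L ⇒ W
n=26: can move to 24, which is L ⇒ W
n=27: can move to 24, which is L ⇒ W
n=28: moves to 26(W), 25(W), 22(W), 20(W); every one is W ⇒ L
n=29: moves to 27(W), 26(W), 23(W), 21(W); every one is W ⇒ L
n=30: can move to 28, which is L ⇒ W
n=31: can move to 29, which is L ⇒ W
n=32: can move to 29, which is L ⇒ W
n=33: moves to 31(W), 30(W), 27(W), 25(W); every one is W ⇒ L
n=34: can move to 28, which is L ⇒ W
n=35: can move to 33, which is L ⇒ W
n=36: can move to 33, which is L ⇒ W
From 36, the L positions reachable in one move are: 33, 28. Any move reaching one of these is winning.

Remove 3, leaving 33.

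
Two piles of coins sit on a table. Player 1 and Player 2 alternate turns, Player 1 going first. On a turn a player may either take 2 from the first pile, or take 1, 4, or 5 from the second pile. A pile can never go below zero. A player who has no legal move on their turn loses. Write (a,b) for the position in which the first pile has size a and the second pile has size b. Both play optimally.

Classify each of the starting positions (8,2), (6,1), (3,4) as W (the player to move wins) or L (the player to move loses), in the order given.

(8,2): L, (6,1): L, (3,4): W

Work bottom-up. With no move the player to move loses. Otherwise the position is W if at least one move leads to an L position for the opponent, and L if every move leads to a W.
No move ever increases a pile, so every position that can arise here has a ≤ 8 and b ≤ 4; it is enough to label the cells with 0 ≤ a ≤ 8 and 0 ≤ b ≤ 4.
Every move lowers a or b (never raises either), so fill the grid row by row in increasing a, and left to right within a row: each cell's successors are then already labelled.
      b=0  b=1  b=2  b=3  b=4
a=0:    L    W    L    W    W
a=1:    L    W    L    W    W
a=2:    W    L    W    L    W
a=3:    W    L    W    L    W
a=4:    L    W    L    W    W
a=5:    L    W    L    W    W
a=6:    W    L    W    L    W
a=7:    W    L    W    L    W
a=8:    L    W    L    W    W
Cells with no legal move (terminal, hence L): (0,0), (1,0).
The remaining L cells, each justified by listing all of its moves:
(0,2): the only move is to (0,1)(W), a W ⇒ L
(1,2): the only move is to (1,1)(W), a W ⇒ L
(2,1): moves to (0,1)(W), (2,0)(W); every one is W ⇒ L
(2,3): moves to (0,3)(W), (2,2)(W); every one is W ⇒ L
(3,1): moves to (1,1)(W), (3,0)(W); every one is W ⇒ L
(3,3): moves to (1,3)(W), (3,2)(W); every one is W ⇒ L
(4,0): the only move is to (2,0)(W), a W ⇒ L
(4,2): moves to (2,2)(W), (4,1)(W); every one is W ⇒ L
(5,0): the only move is to (3,0)(W), a W ⇒ L
(5,2): moves to (3,2)(W), (5,1)(W); every one is W ⇒ L
(6,1): moves to (4,1)(W), (6,0)(W); every one is W ⇒ L
(6,3): moves to (4,3)(W), (6,2)(W); every one is W ⇒ L
(7,1): moves to (5,1)(W), (7,0)(W); every one is W ⇒ L
(7,3): moves to (5,3)(W), (7,2)(W); every one is W ⇒ L
(8,0): the only move is to (6,0)(W), a W ⇒ L
(8,2): moves to (6,2)(W), (8,1)(W); every one is W ⇒ L
Every other cell has at least one move into one of the L cells above, so it is W.
(8,2): one of the L cells justified above, so L
(6,1): one of the L cells justified above, so L
(3,4): the move to (3,3) reaches an L cell, so W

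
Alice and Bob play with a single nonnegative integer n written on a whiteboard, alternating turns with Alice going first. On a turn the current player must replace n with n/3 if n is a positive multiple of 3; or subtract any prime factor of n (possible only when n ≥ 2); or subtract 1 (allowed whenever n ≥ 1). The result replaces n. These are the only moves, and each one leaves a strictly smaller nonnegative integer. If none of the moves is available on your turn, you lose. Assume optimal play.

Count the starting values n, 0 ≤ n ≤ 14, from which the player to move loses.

Work bottom-up. With no move the player to move loses. Otherwise the position is W if at least one move leads to an L position for the opponent, and L if every move leads to a W.
n=0: no move → L
n=1: can move to 0, which is L ⇒ W
n=2: can move to 0, which is L ⇒ W
n=3: can move to 0, which is L ⇒ W
n=4: moves to 2(W), 3(W); every one is W ⇒ L
n=5: can move to 0, which is L ⇒ W
n=6: can move to 4, which is L ⇒ W
n=7: can move to 0, which is L ⇒ W
n=8: moves to 6(W), 7(W); every one is W ⇒ L
n=9: can move to 8, which is L ⇒ W
n=10: can move to 8, which is L ⇒ W
n=11: can move to 0, which is L ⇒ W
n=12: can move to 4, which is L ⇒ W
n=13: can move to 0, which is L ⇒ W
n=14: moves to 7(W), 12(W), 13(W); every one is W ⇒ L
L entries with 0 ≤ n ≤ 14: n = 0, 4, 8, 14; that makes 4.

4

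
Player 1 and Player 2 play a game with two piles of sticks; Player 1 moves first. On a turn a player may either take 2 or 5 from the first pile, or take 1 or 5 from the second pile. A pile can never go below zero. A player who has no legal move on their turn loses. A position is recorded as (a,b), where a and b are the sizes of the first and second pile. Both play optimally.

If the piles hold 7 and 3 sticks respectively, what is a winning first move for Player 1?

Use the standard recursion: the mover loses at a terminal position; elsewhere, the mover wins exactly when some move hands the opponent an L position.
No move ever increases a pile, so every position that can arise here has a ≤ 7 and b ≤ 3; it is enough to label the cells with 0 ≤ a ≤ 7 and 0 ≤ b ≤ 3.
Every move lowers a or b (never raises either), so fill the grid row by row in increasing a, and left to right within a row: each cell's successors are then already labelled.
      b=0  b=1  b=2  b=3
a=0:    L    W    L    W
a=1:    L    W    L    W
a=2:    W    L    W    L
a=3:    W    L    W    L
a=4:    L    W    L    W
a=5:    W    W    W    W
a=6:    W    L    W    L
a=7:    L    W    L    W
Cells with no legal move (terminal, hence L): (0,0), (1,0).
The remaining L cells, each justified by listing all of its moves:
(0,2): →(0,1)(W) only, which is W, so L
(1,2): →(1,1)(W) only, which is W, so L
(2,1): →(0,1)(W), (2,0)(W) — all W, so L
(2,3): →(0,3)(W), (2,2)(W) — all W, so L
(3,1): →(1,1)(W), (3,0)(W) — all W, so L
(3,3): →(1,3)(W), (3,2)(W) — all W, so L
(4,0): →(2,0)(W) only, which is W, so L
(4,2): →(2,2)(W), (4,1)(W) — all W, so L
(6,1): →(4,1)(W), (1,1)(W), (6,0)(W) — all W, so L
(6,3): →(4,3)(W), (1,3)(W), (6,2)(W) — all W, so L
(7,0): →(5,0)(W), (2,0)(W) — all W, so L
(7,2): →(5,2)(W), (2,2)(W), (7,1)(W) — all W, so L
Every other cell has at least one move into one of the L cells above, so it is W.
From (7,3), the L positions reachable in one move are: (2,3), (7,2). Any move reaching one of these is winning.

Move to (2,3).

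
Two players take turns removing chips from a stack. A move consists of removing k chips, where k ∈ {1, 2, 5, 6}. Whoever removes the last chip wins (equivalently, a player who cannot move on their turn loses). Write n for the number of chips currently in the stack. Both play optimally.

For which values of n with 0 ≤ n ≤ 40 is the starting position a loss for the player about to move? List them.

Use the standard recursion: the mover loses at a terminal position; elsewhere, the mover wins exactly when some move hands the opponent an L position.
n=0: no move → L
n=1: →0(L), so W
n=2: →0(L), so W
n=3: →2(W), 1(W) — all W, so L
n=4: →3(L), so W
n=5: →3(L), so W
n=6: →0(L), so W
n=7: →6(W), 5(W), 2(W), 1(W) — all W, so L
n=8: →7(L), so W
n=9: →7(L), so W
n=10: →9(W), 8(W), 5(W), 4(W) — all W, so L
n=11: →10(L), so W
n=12: →10(L), so W
n=13: →7(L), so W
n=14: →13(W), 12(W), 9(W), 8(W) — all W, so L
n=15: →14(L), so W
n=16: →14(L), so W
n=17: →16(W), 15(W), 12(W), 11(W) — all W, so L
n=18: →17(L), so W
n=19: →17(L), so W
n=20: →14(L), so W
n=21: →20(W), 19(W), 16(W), 15(W) — all W, so L
n=22: →21(L), so W
n=23: →21(L), so W
n=24: →23(W), 22(W), 19(W), 18(W) — all W, so L
n=25: →24(L), so W
n=26: →24(L), so W
n=27: →21(L), so W
n=28: →27(W), 26(W), 23(W), 22(W) — all W, so L
n=29: →28(L), so W
n=30: →28(L), so W
n=31: →30(W), 29(W), 26(W), 25(W) — all W, so L
n=32: →31(L), so W
n=33: →31(L), so W
n=34: →28(L), so W
n=35: →34(W), 33(W), 30(W), 29(W) — all W, so L
n=36: →35(L), so W
n=37: →35(L), so W
n=38: →37(W), 36(W), 33(W), 32(W) — all W, so L
n=39: →38(L), so W
n=40: →38(L), so W
Reading off the rows marked L gives the requested list; there are 12 such values of n.

0, 3, 7, 10, 14, 17, 21, 24, 28, 31, 35, 38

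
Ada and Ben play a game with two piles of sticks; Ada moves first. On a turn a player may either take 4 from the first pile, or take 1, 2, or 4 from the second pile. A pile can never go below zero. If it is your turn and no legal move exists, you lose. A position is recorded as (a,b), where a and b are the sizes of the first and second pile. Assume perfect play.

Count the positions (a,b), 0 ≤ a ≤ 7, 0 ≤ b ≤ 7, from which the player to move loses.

Use the standard recursion: the mover loses at a terminal position; elsewhere, the mover wins exactly when some move hands the opponent an L position.
Every move lowers a or b (never raises either), so fill the grid row by row in increasing a, and left to right within a row: each cell's successors are then already labelled.
      b=0  b=1  b=2  b=3  b=4  b=5  b=6  b=7
a=0:    L    W    W    L    W    W    L    W
a=1:    L    W    W    L    W    W    L    W
a=2:    L    W    W    L    W    W    L    W
a=3:    L    W    W    L    W    W    L    W
a=4:    W    L    W    W    L    W    W    L
a=5:    W    L    W    W    L    W    W    L
a=6:    W    L    W    W    L    W    W    L
a=7:    W    L    W    W    L    W    W    L
Cells with no legal move (terminal, hence L): (0,0), (1,0), (2,0), (3,0).
The remaining L cells, each justified by listing all of its moves:
(0,3): moves to (0,2)(W), (0,1)(W); every one is W ⇒ L
(0,6): moves to (0,5)(W), (0,4)(W), (0,2)(W); every one is W ⇒ L
(1,3): moves to (1,2)(W), (1,1)(W); every one is W ⇒ L
(1,6): moves to (1,5)(W), (1,4)(W), (1,2)(W); every one is W ⇒ L
(2,3): moves to (2,2)(W), (2,1)(W); every one is W ⇒ L
(2,6): moves to (2,5)(W), (2,4)(W), (2,2)(W); every one is W ⇒ L
(3,3): moves to (3,2)(W), (3,1)(W); every one is W ⇒ L
(3,6): moves to (3,5)(W), (3,4)(W), (3,2)(W); every one is W ⇒ L
(4,1): moves to (0,1)(W), (4,0)(W); every one is W ⇒ L
(4,4): moves to (0,4)(W), (4,3)(W), (4,2)(W), (4,0)(W); every one is W ⇒ L
(4,7): moves to (0,7)(W), (4,6)(W), (4,5)(W), (4,3)(W); every one is W ⇒ L
(5,1): moves to (1,1)(W), (5,0)(W); every one is W ⇒ L
(5,4): moves to (1,4)(W), (5,3)(W), (5,2)(W), (5,0)(W); every one is W ⇒ L
(5,7): moves to (1,7)(W), (5,6)(W), (5,5)(W), (5,3)(W); every one is W ⇒ L
(6,1): moves to (2,1)(W), (6,0)(W); every one is W ⇒ L
(6,4): moves to (2,4)(W), (6,3)(W), (6,2)(W), (6,0)(W); every one is W ⇒ L
(6,7): moves to (2,7)(W), (6,6)(W), (6,5)(W), (6,3)(W); every one is W ⇒ L
(7,1): moves to (3,1)(W), (7,0)(W); every one is W ⇒ L
(7,4): moves to (3,4)(W), (7,3)(W), (7,2)(W), (7,0)(W); every one is W ⇒ L
(7,7): moves to (3,7)(W), (7,6)(W), (7,5)(W), (7,3)(W); every one is W ⇒ L
Every other cell has at least one move into one of the L cells above, so it is W.
L cells per row: a=0: 3, a=1: 3, a=2: 3, a=3: 3, a=4: 3, a=5: 3, a=6: 3, a=7: 3; total 24.

24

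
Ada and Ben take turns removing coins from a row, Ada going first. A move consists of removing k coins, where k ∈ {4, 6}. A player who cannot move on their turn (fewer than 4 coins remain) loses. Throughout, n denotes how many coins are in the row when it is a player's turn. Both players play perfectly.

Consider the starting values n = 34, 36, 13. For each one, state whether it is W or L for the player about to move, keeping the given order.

34: W, 36: W, 13: L

Positions with no move are L. A position that does have a move is losing for the player to move precisely when every available move leads to a winning position for the opponent. Fill in the labels:
n=0: no move → L
n=1: no move → L
n=2: no move → L
n=3: no move → L
n=4: W (go to 0, an L position)
n=5: W (go to 1, an L position)
n=6: W (go to 2, an L position)
n=7: W (go to 3, an L position)
n=8: W (go to 2, an L position)
n=9: W (go to 3, an L position)
n=10: L (options 6(W), 4(W) are all W)
n=11: L (options 7(W), 5(W) are all W)
n=12: L (options 8(W), 6(W) are all W)
n=13: L (options 9(W), 7(W) are all W)
n=14: W (go to 10, an L position)
n=15: W (go to 11, an L position)
n=16: W (go to 12, an L position)
n=17: W (go to 13, an L position)
n=18: W (go to 12, an L position)
n=19: W (go to 13, an L position)
n=20: L (options 16(W), 14(W) are all W)
n=21: L (options 17(W), 15(W) are all W)
n=22: L (options 18(W), 16(W) are all W)
n=23: L (options 19(W), 17(W) are all W)
n=24: W (go to 20, an L position)
n=25: W (go to 21, an L position)
n=26: W (go to 22, an L position)
n=27: W (go to 23, an L position)
n=28: W (go to 22, an L position)
n=29: W (go to 23, an L position)
n=30: L (options 26(W), 24(W) are all W)
n=31: L (options 27(W), 25(W) are all W)
n=32: L (options 28(W), 26(W) are all W)
n=33: L (options 29(W), 27(W) are all W)
n=34: W (go to 30, an L position)
n=35: W (go to 31, an L position)
n=36: W (go to 32, an L position)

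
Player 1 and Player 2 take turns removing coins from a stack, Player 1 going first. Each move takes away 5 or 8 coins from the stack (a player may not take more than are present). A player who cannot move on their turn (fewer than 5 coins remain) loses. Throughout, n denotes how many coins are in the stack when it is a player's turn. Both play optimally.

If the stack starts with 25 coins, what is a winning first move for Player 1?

Remove 8, leaving 17.

Work bottom-up. With no move the player to move loses. Otherwise the position is W if at least one move leads to an L position for the opponent, and L if every move leads to a W.
n=0: no move → L
n=1: no move → L
n=2: no move → L
n=3: no move → L
n=4: no move → L
n=5: →0(L), so W
n=6: →1(L), so W
n=7: →2(L), so W
n=8: →3(L), so W
n=9: →4(L), so W
n=10: →2(L), so W
n=11: →3(L), so W
n=12: →4(L), so W
n=13: →8(W), 5(W) — all W, so L
n=14: →9(W), 6(W) — all W, so L
n=15: →10(W), 7(W) — all W, so L
n=16: →11(W), 8(W) — all W, so L
n=17: →12(W), 9(W) — all W, so L
n=18: →13(L), so W
n=19: →14(L), so W
n=20: →15(L), so W
n=21: →16(L), so W
n=22: →17(L), so W
n=23: →15(L), so W
n=24: →16(L), so W
n=25: →17(L), so W
From 25, the L positions reachable in one move are: 17.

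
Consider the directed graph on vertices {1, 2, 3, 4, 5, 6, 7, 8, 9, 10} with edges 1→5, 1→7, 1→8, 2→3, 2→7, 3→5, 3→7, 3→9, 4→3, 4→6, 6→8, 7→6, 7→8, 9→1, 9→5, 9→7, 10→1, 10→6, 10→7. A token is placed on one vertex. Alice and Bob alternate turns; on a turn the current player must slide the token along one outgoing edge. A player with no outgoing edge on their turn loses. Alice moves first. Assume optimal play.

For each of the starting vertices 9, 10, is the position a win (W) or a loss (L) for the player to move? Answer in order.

Use the standard recursion: the mover loses at a terminal position; elsewhere, the mover wins exactly when some move hands the opponent an L position.
Every edge goes from a vertex to one that appears earlier in the order 5, 8, 6, 7, 1, 9, 10, 3, 4, 2, so processing vertices in that order labels each vertex after all of its successors.
5: no outgoing edge → L
8: no outgoing edge → L
6: →8(L), so W
7: →8(L), so W
1: →8(L), so W
9: →5(L), so W
10: →1(W), 7(W), 6(W) — all W, so L
3: →5(L), so W
4: →3(W), 6(W) — all W, so L
2: →3(W), 7(W) — all W, so L

9: W, 10: L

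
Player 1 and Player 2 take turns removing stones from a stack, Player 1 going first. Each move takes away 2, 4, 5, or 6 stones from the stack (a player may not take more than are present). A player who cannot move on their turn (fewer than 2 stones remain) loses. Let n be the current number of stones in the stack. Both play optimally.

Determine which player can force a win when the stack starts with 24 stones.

Player 2 wins.

Positions with no move are L. A position that does have a move is losing for the player to move precisely when every available move leads to a winning position for the opponent. Fill in the labels:
n=0: no move → L
n=1: no move → L
n=2: reaches L-position 0 → W
n=3: reaches L-position 1 → W
n=4: reaches L-position 0 → W
n=5: reaches L-position 1 → W
n=6: reaches L-position 1 → W
n=7: reaches L-position 1 → W
n=8: only reaches 6(W), 4(W), 3(W), 2(W), all W → L
n=9: only reaches 7(W), 5(W), 4(W), 3(W), all W → L
n=10: reaches L-position 8 → W
n=11: reaches L-position 9 → W
n=12: reaches L-position 8 → W
n=13: reaches L-position 9 → W
n=14: reaches L-position 9 → W
n=15: reaches L-position 9 → W
n=16: only reaches 14(W), 12(W), 11(W), 10(W), all W → L
n=17: only reaches 15(W), 13(W), 12(W), 11(W), all W → L
n=18: reaches L-position 16 → W
n=19: reaches L-position 17 → W
n=20: reaches L-position 16 → W
n=21: reaches L-position 17 → W
n=22: reaches L-position 17 → W
n=23: reaches L-position 17 → W
n=24: only reaches 22(W), 20(W), 19(W), 18(W), all W → L
The starting position 24 is L: whatever Player 1 does, the opponent receives a W position.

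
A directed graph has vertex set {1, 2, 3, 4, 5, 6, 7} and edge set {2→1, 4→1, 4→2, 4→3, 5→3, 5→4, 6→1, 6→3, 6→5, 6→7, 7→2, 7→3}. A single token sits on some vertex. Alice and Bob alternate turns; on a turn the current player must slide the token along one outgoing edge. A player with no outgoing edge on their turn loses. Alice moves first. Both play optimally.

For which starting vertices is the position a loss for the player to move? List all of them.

Positions with no move are L. A position that does have a move is losing for the player to move precisely when every available move leads to a winning position for the opponent. Fill in the labels:
Every edge goes from a vertex to one that appears earlier in the order 1, 3, 2, 4, 5, 7, 6, so processing vertices in that order labels each vertex after all of its successors.
1: no outgoing edge → L
3: no outgoing edge → L
2: →1(L), so W
4: →3(L), so W
5: →3(L), so W
7: →3(L), so W
6: →3(L), so W
The losing starting vertices are exactly the entries labelled L in this table (2 of them).

1, 3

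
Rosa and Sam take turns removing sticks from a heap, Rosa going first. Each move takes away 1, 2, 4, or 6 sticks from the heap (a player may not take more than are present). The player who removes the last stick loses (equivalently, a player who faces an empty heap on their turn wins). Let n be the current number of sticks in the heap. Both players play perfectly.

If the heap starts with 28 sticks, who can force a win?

Classify positions by backward induction: terminal positions (no move available) are W. From any other position, the mover wins iff some move reaches an L.
n=0: no move; the opponent has just taken the last stick and therefore loses → W
n=1: only reaches 0(W), which is W → L
n=2: reaches L-position 1 → W
n=3: reaches L-position 1 → W
n=4: only reaches 3(W), 2(W), 0(W), all W → L
n=5: reaches L-position 4 → W
n=6: reaches L-position 4 → W
n=7: reaches L-position 1 → W
n=8: reaches L-position 4 → W
n=9: only reaches 8(W), 7(W), 5(W), 3(W), all W → L
n=10: reaches L-position 9 → W
n=11: reaches L-position 9 → W
n=12: only reaches 11(W), 10(W), 8(W), 6(W), all W → L
n=13: reaches L-position 12 → W
n=14: reaches L-position 12 → W
n=15: reaches L-position 9 → W
n=16: reaches L-position 12 → W
n=17: only reaches 16(W), 15(W), 13(W), 11(W), all W → L
n=18: reaches L-position 17 → W
n=19: reaches L-position 17 → W
n=20: only reaches 19(W), 18(W), 16(W), 14(W), all W → L
n=21: reaches L-position 20 → W
n=22: reaches L-position 20 → W
n=23: reaches L-position 17 → W
n=24: reaches L-position 20 → W
n=25: only reaches 24(W), 23(W), 21(W), 19(W), all W → L
n=26: reaches L-position 25 → W
n=27: reaches L-position 25 → W
n=28: only reaches 27(W), 26(W), 24(W), 22(W), all W → L
The starting position 28 is L: whatever Rosa does, the opponent receives a W position.

Sam wins.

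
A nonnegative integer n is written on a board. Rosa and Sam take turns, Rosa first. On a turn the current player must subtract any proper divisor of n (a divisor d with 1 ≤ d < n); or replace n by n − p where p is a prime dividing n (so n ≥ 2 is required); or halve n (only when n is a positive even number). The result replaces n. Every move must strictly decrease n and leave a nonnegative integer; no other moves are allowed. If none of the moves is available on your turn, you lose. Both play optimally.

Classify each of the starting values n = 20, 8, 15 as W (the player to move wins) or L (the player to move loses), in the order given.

20: L, 8: W, 15: W

Work bottom-up. With no move the player to move loses. Otherwise the position is W if at least one move leads to an L position for the opponent, and L if every move leads to a W.
n=0: no move → L
n=1: no move → L
n=2: reaches L-position 0 → W
n=3: reaches L-position 0 → W
n=4: only reaches 2(W), 3(W), all W → L
n=5: reaches L-position 0 → W
n=6: reaches L-position 4 → W
n=7: reaches L-position 0 → W
n=8: reaches L-position 4 → W
n=9: only reaches 6(W), 8(W), all W → L
n=10: reaches L-position 9 → W
n=11: reaches L-position 0 → W
n=12: reaches L-position 9 → W
n=13: reaches L-position 0 → W
n=14: only reaches 7(W), 12(W), 13(W), all W → L
n=15: reaches L-position 14 → W
n=16: reaches L-position 14 → W
n=17: reaches L-position 0 → W
n=18: reaches L-position 9 → W
n=19: reaches L-position 0 → W
n=20: only reaches 10(W), 15(W), 16(W), 18(W), 19(W), all W → L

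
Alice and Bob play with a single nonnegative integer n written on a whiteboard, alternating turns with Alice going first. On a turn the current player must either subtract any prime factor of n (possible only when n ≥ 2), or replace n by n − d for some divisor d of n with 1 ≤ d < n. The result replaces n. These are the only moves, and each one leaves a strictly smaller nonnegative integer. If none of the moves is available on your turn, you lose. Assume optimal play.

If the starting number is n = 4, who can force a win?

Bob wins.

Use the standard recursion: the mover loses at a terminal position; elsewhere, the mover wins exactly when some move hands the opponent an L position.
n=0: no move → L
n=1: no move → L
n=2: can move to 0, which is L ⇒ W
n=3: can move to 0, which is L ⇒ W
n=4: moves to 2(W), 3(W); every one is W ⇒ L
Every move from 4 reaches a W position, so the mover loses.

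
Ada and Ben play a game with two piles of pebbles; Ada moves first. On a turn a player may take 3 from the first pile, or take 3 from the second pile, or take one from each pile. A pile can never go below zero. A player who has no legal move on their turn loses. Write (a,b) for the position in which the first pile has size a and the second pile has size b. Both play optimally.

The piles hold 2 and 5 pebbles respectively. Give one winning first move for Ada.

Move to (2,2).

Positions with no move are L. A position that does have a move is losing for the player to move precisely when every available move leads to a winning position for the opponent. Fill in the labels:
No move ever increases a pile, so every position that can arise here has a ≤ 2 and b ≤ 5; it is enough to label the cells with 0 ≤ a ≤ 2 and 0 ≤ b ≤ 5.
Every move lowers a or b (never raises either), so fill the grid row by row in increasing a, and left to right within a row: each cell's successors are then already labelled.
      b=0  b=1  b=2  b=3  b=4  b=5
a=0:    L    L    L    W    W    W
a=1:    L    W    W    W    L    L
a=2:    L    W    L    W    L    W
Cells with no legal move (terminal, hence L): (0,0), (0,1), (0,2), (1,0), (2,0).
The remaining L cells, each justified by listing all of its moves:
(1,4): L (options (1,1)(W), (0,3)(W) are all W)
(1,5): L (options (1,2)(W), (0,4)(W) are all W)
(2,2): L (sole option (1,1)(W) is W)
(2,4): L (options (2,1)(W), (1,3)(W) are all W)
Every other cell has at least one move into one of the L cells above, so it is W.
From (2,5), the L positions reachable in one move are: (2,2), (1,4). Any move reaching one of these is winning.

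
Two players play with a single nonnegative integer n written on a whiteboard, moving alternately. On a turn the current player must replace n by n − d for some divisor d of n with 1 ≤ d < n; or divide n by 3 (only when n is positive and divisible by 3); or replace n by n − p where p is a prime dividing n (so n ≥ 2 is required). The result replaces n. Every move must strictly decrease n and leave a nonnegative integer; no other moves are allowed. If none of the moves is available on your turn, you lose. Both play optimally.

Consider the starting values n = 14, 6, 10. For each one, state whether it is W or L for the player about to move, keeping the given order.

Work bottom-up. With no move the player to move loses. Otherwise the position is W if at least one move leads to an L position for the opponent, and L if every move leads to a W.
n=0: no move → L
n=1: no move → L
n=2: W (go to 0, an L position)
n=3: W (go to 0, an L position)
n=4: L (options 2(W), 3(W) are all W)
n=5: W (go to 0, an L position)
n=6: W (go to 4, an L position)
n=7: W (go to 0, an L position)
n=8: W (go to 4, an L position)
n=9: L (options 3(W), 6(W), 8(W) are all W)
n=10: W (go to 9, an L position)
n=11: W (go to 0, an L position)
n=12: W (go to 4, an L position)
n=13: W (go to 0, an L position)
n=14: L (options 7(W), 12(W), 13(W) are all W)

14: L, 6: W, 10: W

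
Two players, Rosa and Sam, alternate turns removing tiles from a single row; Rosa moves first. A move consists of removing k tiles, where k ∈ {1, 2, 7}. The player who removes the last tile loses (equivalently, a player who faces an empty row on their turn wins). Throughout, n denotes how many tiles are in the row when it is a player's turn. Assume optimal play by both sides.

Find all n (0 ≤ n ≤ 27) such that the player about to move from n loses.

1, 4, 7, 10, 13, 16, 19, 22, 25

Label each position W (a win for the player to move) or L (a loss). A position with no legal move is W; any other position is W exactly when some move reaches an L, and L when every move reaches a W.
n=0: no move; the opponent has just taken the last tile and therefore loses → W
n=1: only reaches 0(W), which is W → L
n=2: reaches L-position 1 → W
n=3: reaches L-position 1 → W
n=4: only reaches 3(W), 2(W), all W → L
n=5: reaches L-position 4 → W
n=6: reaches L-position 4 → W
n=7: only reaches 6(W), 5(W), 0(W), all W → L
n=8: reaches L-position 7 → W
n=9: reaches L-position 7 → W
n=10: only reaches 9(W), 8(W), 3(W), all W → L
n=11: reaches L-position 10 → W
n=12: reaches L-position 10 → W
n=13: only reaches 12(W), 11(W), 6(W), all W → L
n=14: reaches L-position 13 → W
n=15: reaches L-position 13 → W
n=16: only reaches 15(W), 14(W), 9(W), all W → L
n=17: reaches L-position 16 → W
n=18: reaches L-position 16 → W
n=19: only reaches 18(W), 17(W), 12(W), all W → L
n=20: reaches L-position 19 → W
n=21: reaches L-position 19 → W
n=22: only reaches 21(W), 20(W), 15(W), all W → L
n=23: reaches L-position 22 → W
n=24: reaches L-position 22 → W
n=25: only reaches 24(W), 23(W), 18(W), all W → L
n=26: reaches L-position 25 → W
n=27: reaches L-position 25 → W
The losing starting values of n are exactly the entries labelled L in this table (9 of them).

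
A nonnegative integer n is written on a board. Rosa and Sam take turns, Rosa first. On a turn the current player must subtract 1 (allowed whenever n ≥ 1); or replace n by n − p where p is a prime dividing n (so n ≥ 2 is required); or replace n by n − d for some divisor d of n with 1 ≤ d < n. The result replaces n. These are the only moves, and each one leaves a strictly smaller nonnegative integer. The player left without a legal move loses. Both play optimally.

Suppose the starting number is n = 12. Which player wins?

Rosa wins.

Positions with no move are L. A position that does have a move is losing for the player to move precisely when every available move leads to a winning position for the opponent. Fill in the labels:
n=0: no move → L
n=1: can move to 0, which is L ⇒ W
n=2: can move to 0, which is L ⇒ W
n=3: can move to 0, which is L ⇒ W
n=4: moves to 2(W), 3(W); every one is W ⇒ L
n=5: can move to 0, which is L ⇒ W
n=6: can move to 4, which is L ⇒ W
n=7: can move to 0, which is L ⇒ W
n=8: can move to 4, which is L ⇒ W
n=9: moves to 6(W), 8(W); every one is W ⇒ L
n=10: can move to 9, which is L ⇒ W
n=11: can move to 0, which is L ⇒ W
n=12: can move to 9, which is L ⇒ W
From 12 Rosa can move to 9, reaching an L position.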